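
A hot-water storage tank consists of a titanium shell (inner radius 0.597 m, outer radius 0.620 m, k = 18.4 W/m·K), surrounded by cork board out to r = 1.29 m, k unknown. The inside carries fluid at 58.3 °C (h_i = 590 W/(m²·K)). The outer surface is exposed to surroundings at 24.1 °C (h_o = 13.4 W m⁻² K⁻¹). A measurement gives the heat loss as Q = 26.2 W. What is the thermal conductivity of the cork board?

k = 0.0512 W/m·K

ΣR = ΔT/Q = |58.3 − 24.1|/26.2 = 1.305 K/W
Known resistances:
  R_conv,in = 1/(4πr²h) = 1/(4π·0.597²·590) = 3.784×10^-4 K/W
  R_titanium = (1/0.597 − 1/0.620)/(4πk) = 0.06214/(4π·18.4) = 2.687×10^-4 K/W
  R_conv,out = 1/(4πr²h) = 1/(4π·1.29²·13.4) = 0.003569 K/W
R_cork board = ΣR − ΣR_known = 1.305 − 0.004216 = 1.301 K/W
(1/r₁−1/r₂)/(4πk) = 1.301 ⇒ k = 0.8377/(4π·1.301) = 0.0512 W/m·K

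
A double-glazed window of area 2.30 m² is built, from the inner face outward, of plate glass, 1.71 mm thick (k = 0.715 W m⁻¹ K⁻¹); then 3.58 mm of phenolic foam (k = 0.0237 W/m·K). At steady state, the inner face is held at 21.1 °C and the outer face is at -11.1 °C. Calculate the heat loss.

Q = 483 W

Series thermal resistances, inner to outer:
  R_plate glass = L/(kA) = 0.00171/(0.715·2.30) = 0.001040 K/W
  R_phenolic foam = L/(kA) = 0.00358/(0.0237·2.30) = 0.06568 K/W
ΣR = 0.001040 + 0.06568 = 0.06672 K/W
Q = ΔT/ΣR = (21.1 °C − -11.1 °C)/0.06672 = 483 W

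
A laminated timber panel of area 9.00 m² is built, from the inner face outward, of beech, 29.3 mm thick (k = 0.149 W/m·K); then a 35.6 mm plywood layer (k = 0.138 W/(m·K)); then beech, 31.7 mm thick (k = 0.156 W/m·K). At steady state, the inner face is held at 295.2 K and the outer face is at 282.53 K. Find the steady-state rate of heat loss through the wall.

Resistance network (inner→outer):
  R_beech = L/(kA) = 0.0293/(0.149·9.00) = 0.02185 K/W
  R_plywood = L/(kA) = 0.0356/(0.138·9.00) = 0.02866 K/W
  R_beech = L/(kA) = 0.0317/(0.156·9.00) = 0.02258 K/W
ΣR = 0.02185 + 0.02866 + 0.02258 = 0.07309 K/W
Q = ΔT/ΣR = (295.2 K − 282.53 K)/0.07309 = 173 W

Q = 173 W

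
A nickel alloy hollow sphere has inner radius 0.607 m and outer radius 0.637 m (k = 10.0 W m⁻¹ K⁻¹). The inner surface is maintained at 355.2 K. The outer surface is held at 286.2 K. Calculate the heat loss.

Q = 4πk·ΔT/(1/r₁ − 1/r₂) = 4π × 10.0 × 69 / (1/0.607 − 1/0.637) = 1.12×10^5 W

Q = 112 kW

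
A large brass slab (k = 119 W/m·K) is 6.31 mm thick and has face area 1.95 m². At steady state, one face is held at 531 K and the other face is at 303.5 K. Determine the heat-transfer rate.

Q = 8.37×10^6 W

Q = kA·ΔT/L = 119 × 1.95 × |531 K − 303.5 K| / 0.00631 = 8.37×10^6 W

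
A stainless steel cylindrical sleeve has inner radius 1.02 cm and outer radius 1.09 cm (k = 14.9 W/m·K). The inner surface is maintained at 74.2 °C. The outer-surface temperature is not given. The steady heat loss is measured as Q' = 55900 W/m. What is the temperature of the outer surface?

Sum the resistances:
  R'_stainless steel = ln(0.0109/0.0102)/(2πk) = 0.06638/(2π·14.9) = 7.090×10^-4 m·K/W
ΣR = 7.090×10^-4 m·K/W
ΔT = Q'·ΣR = 55900 × 7.090×10^-4 = 39.63 K
Heat flows outward, so T_out = T_in − ΔT = 74.2 − 39.63 = 34.6 °C

T_out = 34.6 °C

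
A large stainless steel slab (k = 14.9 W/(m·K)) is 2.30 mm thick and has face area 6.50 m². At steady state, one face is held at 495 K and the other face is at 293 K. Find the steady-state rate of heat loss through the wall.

Q = 8510 kW

Q = kA·ΔT/L = 14.9 × 6.50 × |495 K − 293 K| / 0.00230 = 8.51×10^6 W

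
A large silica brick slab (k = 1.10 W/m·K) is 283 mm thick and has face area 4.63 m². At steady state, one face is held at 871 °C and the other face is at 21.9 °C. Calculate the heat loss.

Q = 15.3 kW

Q = kA·ΔT/L = 1.10 × 4.63 × |871 °C − 21.9 °C| / 0.283 = 15300 W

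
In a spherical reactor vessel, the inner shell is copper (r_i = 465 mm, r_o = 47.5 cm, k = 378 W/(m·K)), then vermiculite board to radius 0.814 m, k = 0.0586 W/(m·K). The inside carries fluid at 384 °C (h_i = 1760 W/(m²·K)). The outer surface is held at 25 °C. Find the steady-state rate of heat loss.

Series thermal resistances, inner to outer:
  R_conv,in = 1/(4πr²h) = 1/(4π·0.465²·1760) = 2.091×10^-4 K/W
  R_copper = (1/0.465 − 1/0.475)/(4πk) = 0.04527/(4π·378) = 9.531×10^-6 K/W
  R_vermiculite board = (1/0.475 − 1/0.814)/(4πk) = 0.8768/(4π·0.0586) = 1.191 K/W
ΣR = 2.091×10^-4 + 9.531×10^-6 + 1.191 = 1.191 K/W
Q = ΔT/ΣR = (384 °C − 25 °C)/1.191 = 301 W

Q = 301 W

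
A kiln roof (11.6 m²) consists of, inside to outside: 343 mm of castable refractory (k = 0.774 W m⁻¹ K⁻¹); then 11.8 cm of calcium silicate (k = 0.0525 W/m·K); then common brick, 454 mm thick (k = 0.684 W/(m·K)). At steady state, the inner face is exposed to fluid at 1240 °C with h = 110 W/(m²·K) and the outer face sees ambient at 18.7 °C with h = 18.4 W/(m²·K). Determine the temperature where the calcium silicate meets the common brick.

Resistance network (inner→outer):
  R_conv,in = 1/(hA) = 1/(110·11.6) = 7.837×10^-4 K/W
  R_castable refractory = L/(kA) = 0.343/(0.774·11.6) = 0.03820 K/W
  R_calcium silicate = L/(kA) = 0.118/(0.0525·11.6) = 0.1938 K/W
  R_common brick = L/(kA) = 0.454/(0.684·11.6) = 0.05722 K/W
  R_conv,out = 1/(hA) = 1/(18.4·11.6) = 0.004685 K/W
ΣR = 7.837×10^-4 + 0.03820 + 0.1938 + 0.05722 + 0.004685 = 0.2947 K/W
Q = ΔT/ΣR = (1240 °C − 18.7 °C)/0.2947 = 4144 W
From the inner boundary to the calcium silicate/common brick interface, ΣR_partial = 0.2328 K/W.
T_interface = T_in − Q·ΣR_partial = 1240 °C − (4144)(0.2328) = 275 °C

T = 275 °C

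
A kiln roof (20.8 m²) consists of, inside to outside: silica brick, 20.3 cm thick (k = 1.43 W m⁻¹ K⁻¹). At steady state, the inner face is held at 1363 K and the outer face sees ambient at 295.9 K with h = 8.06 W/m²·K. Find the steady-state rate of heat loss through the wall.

Q = 83400 W

Resistance network (inner→outer):
  R_silica brick = L/(kA) = 0.203/(1.43·20.8) = 0.006825 K/W
  R_conv,out = 1/(hA) = 1/(8.06·20.8) = 0.005965 K/W
ΣR = 0.006825 + 0.005965 = 0.01279 K/W
Q = ΔT/ΣR = (1363 K − 295.9 K)/0.01279 = 83400 W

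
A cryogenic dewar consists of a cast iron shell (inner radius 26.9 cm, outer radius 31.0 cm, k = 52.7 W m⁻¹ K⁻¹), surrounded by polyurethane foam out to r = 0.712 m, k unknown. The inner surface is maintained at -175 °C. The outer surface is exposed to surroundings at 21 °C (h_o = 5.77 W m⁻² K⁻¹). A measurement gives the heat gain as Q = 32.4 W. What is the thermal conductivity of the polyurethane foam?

k = 0.0241 W/m·K

ΣR = ΔT/Q = |-175 − 21|/32.4 = 6.049 K/W
Known resistances:
  R_cast iron = (1/0.269 − 1/0.310)/(4πk) = 0.4917/(4π·52.7) = 7.424×10^-4 K/W
  R_conv,out = 1/(4πr²h) = 1/(4π·0.712²·5.77) = 0.02721 K/W
R_polyurethane foam = ΣR − ΣR_known = 6.049 − 0.02795 = 6.021 K/W
(1/r₁−1/r₂)/(4πk) = 6.021 ⇒ k = 1.821/(4π·6.021) = 0.0241 W/m·K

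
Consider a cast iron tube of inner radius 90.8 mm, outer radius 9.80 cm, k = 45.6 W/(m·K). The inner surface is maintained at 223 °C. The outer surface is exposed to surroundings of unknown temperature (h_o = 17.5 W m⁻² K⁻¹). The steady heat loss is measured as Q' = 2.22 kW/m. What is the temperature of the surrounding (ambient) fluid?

Sum the resistances:
  R'_cast iron = ln(0.0980/0.0908)/(2πk) = 0.07631/(2π·45.6) = 2.663×10^-4 m·K/W
  R'_conv,out = 1/(2πr h) = 1/(2π·0.0980·17.5) = 0.09280 m·K/W
ΣR = 0.09307 m·K/W
ΔT = Q'·ΣR = 2220 × 0.09307 = 206.6 K
Heat flows outward, so T_out = T_in − ΔT = 223 − 206.6 = 16.4 °C

T_out = 16.4 °C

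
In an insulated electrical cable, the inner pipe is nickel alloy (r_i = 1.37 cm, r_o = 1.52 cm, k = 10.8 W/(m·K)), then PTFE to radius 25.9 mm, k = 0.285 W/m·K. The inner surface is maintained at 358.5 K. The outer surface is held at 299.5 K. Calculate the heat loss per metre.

Q' = 197 W/m

Resistance network (inner→outer):
  R'_nickel alloy = ln(0.0152/0.0137)/(2πk) = 0.1039/(2π·10.8) = 0.001531 m·K/W
  R'_PTFE = ln(0.0259/0.0152)/(2πk) = 0.5329/(2π·0.285) = 0.2976 m·K/W
ΣR = 0.001531 + 0.2976 = 0.2991 m·K/W
Q' = ΔT/ΣR = (358.5 K − 299.5 K)/0.2991 = 197 W/m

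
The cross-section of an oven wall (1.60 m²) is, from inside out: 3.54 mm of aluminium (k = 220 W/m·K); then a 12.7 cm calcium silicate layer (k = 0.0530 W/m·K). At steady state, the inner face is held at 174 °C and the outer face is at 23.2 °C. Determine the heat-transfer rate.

Treat each layer as a resistance in series:
  R_aluminium = L/(kA) = 0.00354/(220·1.60) = 1.006×10^-5 K/W
  R_calcium silicate = L/(kA) = 0.127/(0.0530·1.60) = 1.498 K/W
ΣR = 1.006×10^-5 + 1.498 = 1.498 K/W
Q = ΔT/ΣR = (174 °C − 23.2 °C)/1.498 = 101 W

Q = 101 W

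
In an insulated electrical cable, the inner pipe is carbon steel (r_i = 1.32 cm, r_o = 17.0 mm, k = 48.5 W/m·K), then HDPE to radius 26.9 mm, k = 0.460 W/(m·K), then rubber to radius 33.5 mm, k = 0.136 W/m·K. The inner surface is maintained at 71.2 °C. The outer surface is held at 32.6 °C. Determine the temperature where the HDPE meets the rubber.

T = 56.4 °C

Series thermal resistances, inner to outer:
  R'_carbon steel = ln(0.0170/0.0132)/(2πk) = 0.2530/(2π·48.5) = 8.302×10^-4 m·K/W
  R'_HDPE = ln(0.0269/0.0170)/(2πk) = 0.4589/(2π·0.460) = 0.1588 m·K/W
  R'_rubber = ln(0.0335/0.0269)/(2πk) = 0.2194/(2π·0.136) = 0.2568 m·K/W
ΣR = 8.302×10^-4 + 0.1588 + 0.2568 = 0.4164 m·K/W
Q' = ΔT/ΣR = (71.2 °C − 32.6 °C)/0.4164 = 92.70 W/m
From the inner boundary to the HDPE/rubber interface, ΣR_partial = 0.1596 m·K/W.
T_interface = T_in − Q'·ΣR_partial = 71.2 °C − (92.70)(0.1596) = 56.4 °C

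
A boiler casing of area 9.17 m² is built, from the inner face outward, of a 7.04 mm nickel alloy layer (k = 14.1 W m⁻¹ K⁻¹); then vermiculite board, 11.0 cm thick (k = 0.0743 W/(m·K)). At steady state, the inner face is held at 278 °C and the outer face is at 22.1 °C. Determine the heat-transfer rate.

Series thermal resistances, inner to outer:
  R_nickel alloy = L/(kA) = 0.00704/(14.1·9.17) = 5.445×10^-5 K/W
  R_vermiculite board = L/(kA) = 0.110/(0.0743·9.17) = 0.1614 K/W
ΣR = 5.445×10^-5 + 0.1614 = 0.1615 K/W
Q = ΔT/ΣR = (278 °C − 22.1 °C)/0.1615 = 1580 W

Q = 1580 W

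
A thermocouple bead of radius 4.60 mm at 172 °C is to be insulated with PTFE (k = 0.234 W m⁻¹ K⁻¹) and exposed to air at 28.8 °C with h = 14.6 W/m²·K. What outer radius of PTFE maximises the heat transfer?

For a sphere, r_cr = 2k_ins/h = 2·0.234/14.6 = 0.0321 m = 3.21 cm

r_cr = 3.21 cm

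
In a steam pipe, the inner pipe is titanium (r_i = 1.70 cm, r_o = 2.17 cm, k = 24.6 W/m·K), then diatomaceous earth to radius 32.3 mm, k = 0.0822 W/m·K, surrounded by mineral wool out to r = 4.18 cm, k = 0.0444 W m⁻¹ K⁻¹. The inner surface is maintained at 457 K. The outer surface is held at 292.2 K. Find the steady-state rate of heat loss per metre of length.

Resistance network (inner→outer):
  R'_titanium = ln(0.0217/0.0170)/(2πk) = 0.2441/(2π·24.6) = 0.001579 m·K/W
  R'_diatomaceous earth = ln(0.0323/0.0217)/(2πk) = 0.3978/(2π·0.0822) = 0.7701 m·K/W
  R'_mineral wool = ln(0.0418/0.0323)/(2πk) = 0.2578/(2π·0.0444) = 0.9242 m·K/W
ΣR = 0.001579 + 0.7701 + 0.9242 = 1.696 m·K/W
Q' = ΔT/ΣR = (457 K − 292.2 K)/1.696 = 97.2 W/m

Q' = 97.2 W/m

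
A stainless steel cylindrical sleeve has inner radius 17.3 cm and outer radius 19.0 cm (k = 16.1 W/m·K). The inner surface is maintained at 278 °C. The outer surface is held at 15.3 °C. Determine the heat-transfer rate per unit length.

Q' = 2πk·ΔT/ln(r₂/r₁) = 2π × 16.1 × 262.7 / ln(0.190/0.173) = 2.84×10^5 W/m

Q' = 2.84×10^5 W/m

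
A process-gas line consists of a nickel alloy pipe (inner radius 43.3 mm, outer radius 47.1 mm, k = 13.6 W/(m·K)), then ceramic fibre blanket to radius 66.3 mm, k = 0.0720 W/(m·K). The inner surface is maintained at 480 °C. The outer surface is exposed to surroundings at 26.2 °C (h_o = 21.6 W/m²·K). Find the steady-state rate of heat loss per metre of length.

Series thermal resistances, inner to outer:
  R'_nickel alloy = ln(0.0471/0.0433)/(2πk) = 0.08412/(2π·13.6) = 9.844×10^-4 m·K/W
  R'_ceramic fibre blanket = ln(0.0663/0.0471)/(2πk) = 0.3419/(2π·0.0720) = 0.7558 m·K/W
  R'_conv,out = 1/(2πr h) = 1/(2π·0.0663·21.6) = 0.1111 m·K/W
ΣR = 9.844×10^-4 + 0.7558 + 0.1111 = 0.8679 m·K/W
Q' = ΔT/ΣR = (480 °C − 26.2 °C)/0.8679 = 523 W/m

Q' = 523 W/m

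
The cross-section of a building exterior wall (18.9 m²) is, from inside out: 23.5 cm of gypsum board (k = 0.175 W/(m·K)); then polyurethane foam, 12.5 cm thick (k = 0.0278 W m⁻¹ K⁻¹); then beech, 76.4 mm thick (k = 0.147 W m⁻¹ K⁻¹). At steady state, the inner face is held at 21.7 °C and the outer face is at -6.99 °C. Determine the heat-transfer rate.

Q = 85.3 W

Series thermal resistances, inner to outer:
  R_gypsum board = L/(kA) = 0.235/(0.175·18.9) = 0.07105 K/W
  R_polyurethane foam = L/(kA) = 0.125/(0.0278·18.9) = 0.2379 K/W
  R_beech = L/(kA) = 0.0764/(0.147·18.9) = 0.02750 K/W
ΣR = 0.07105 + 0.2379 + 0.02750 = 0.3365 K/W
Q = ΔT/ΣR = (21.7 °C − -6.99 °C)/0.3365 = 85.3 W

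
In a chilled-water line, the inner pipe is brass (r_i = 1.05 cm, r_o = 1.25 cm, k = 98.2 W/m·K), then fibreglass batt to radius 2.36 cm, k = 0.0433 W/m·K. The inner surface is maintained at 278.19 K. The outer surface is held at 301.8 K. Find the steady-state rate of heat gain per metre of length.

Treat each layer as a resistance in series:
  R'_brass = ln(0.0125/0.0105)/(2πk) = 0.1744/(2π·98.2) = 2.826×10^-4 m·K/W
  R'_fibreglass batt = ln(0.0236/0.0125)/(2πk) = 0.6355/(2π·0.0433) = 2.336 m·K/W
ΣR = 2.826×10^-4 + 2.336 = 2.336 m·K/W
Q' = ΔT/ΣR = (278.19 K − 301.8 K)/2.336 = -10.1 W/m
(Negative Q' ⇒ heat flows inward; heat gain = 10.1 W/m.)

Q' = 10.1 W/m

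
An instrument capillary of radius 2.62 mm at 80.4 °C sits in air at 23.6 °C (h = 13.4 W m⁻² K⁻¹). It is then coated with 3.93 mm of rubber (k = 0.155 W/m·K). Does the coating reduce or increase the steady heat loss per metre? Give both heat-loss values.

increases: 12.5 → 20.6 W/m

Critical radius for a cylinder: r_cr = k/h = 0.0116 m = 1.16 cm.
Outer radius after coating: r₂ = 0.00262 + 0.00393 = 0.00655 m.
Since r₁ < r_cr and r₂ ≤ r_cr, the coating moves toward the maximum at r_cr — heat loss rises.
Bare: R = 1/(2πr₁h) = 4.533 m·K/W; Q = 56.8/4.533 = 12.5 W/m.
Coated: R = R_cond + R_conv = 2.754 m·K/W; Q = 56.8/2.754 = 20.6 W/m.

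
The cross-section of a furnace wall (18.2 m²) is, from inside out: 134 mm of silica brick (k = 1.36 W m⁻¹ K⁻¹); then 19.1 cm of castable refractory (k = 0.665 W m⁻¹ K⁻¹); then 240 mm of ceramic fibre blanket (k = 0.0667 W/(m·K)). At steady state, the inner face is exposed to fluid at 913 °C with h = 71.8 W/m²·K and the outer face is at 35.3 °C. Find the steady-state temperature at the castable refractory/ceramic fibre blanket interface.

Treat each layer as a resistance in series:
  R_conv,in = 1/(hA) = 1/(71.8·18.2) = 7.653×10^-4 K/W
  R_silica brick = L/(kA) = 0.134/(1.36·18.2) = 0.005414 K/W
  R_castable refractory = L/(kA) = 0.191/(0.665·18.2) = 0.01578 K/W
  R_ceramic fibre blanket = L/(kA) = 0.240/(0.0667·18.2) = 0.1977 K/W
ΣR = 7.653×10^-4 + 0.005414 + 0.01578 + 0.1977 = 0.2197 K/W
Q = ΔT/ΣR = (913 °C − 35.3 °C)/0.2197 = 3995 W
From the inner boundary to the castable refractory/ceramic fibre blanket interface, ΣR_partial = 0.02196 K/W.
T_interface = T_in − Q·ΣR_partial = 913 °C − (3995)(0.02196) = 825 °C

T = 825 °C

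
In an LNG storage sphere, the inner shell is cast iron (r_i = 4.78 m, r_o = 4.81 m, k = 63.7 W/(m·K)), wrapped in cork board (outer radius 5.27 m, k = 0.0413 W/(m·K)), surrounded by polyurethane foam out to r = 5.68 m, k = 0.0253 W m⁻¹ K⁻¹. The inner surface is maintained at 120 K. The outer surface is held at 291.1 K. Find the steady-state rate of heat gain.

Q = 2.19 kW

Series thermal resistances, inner to outer:
  R_cast iron = (1/4.78 − 1/4.81)/(4πk) = 0.001305/(4π·63.7) = 1.630×10^-6 K/W
  R_cork board = (1/4.81 − 1/5.27)/(4πk) = 0.01815/(4π·0.0413) = 0.03497 K/W
  R_polyurethane foam = (1/5.27 − 1/5.68)/(4πk) = 0.01370/(4π·0.0253) = 0.04308 K/W
ΣR = 1.630×10^-6 + 0.03497 + 0.04308 = 0.07805 K/W
Q = ΔT/ΣR = (120 K − 291.1 K)/0.07805 = -2190 W
(Negative Q ⇒ heat flows inward; heat gain = 2190 W.)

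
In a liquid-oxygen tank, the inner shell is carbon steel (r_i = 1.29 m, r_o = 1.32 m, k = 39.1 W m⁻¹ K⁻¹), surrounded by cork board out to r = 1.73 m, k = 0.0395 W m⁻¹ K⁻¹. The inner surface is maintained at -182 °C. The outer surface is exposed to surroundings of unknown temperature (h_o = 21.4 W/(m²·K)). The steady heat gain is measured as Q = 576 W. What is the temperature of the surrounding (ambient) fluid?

T_out = 27.1 °C

Sum the resistances:
  R_carbon steel = (1/1.29 − 1/1.32)/(4πk) = 0.01762/(4π·39.1) = 3.586×10^-5 K/W
  R_cork board = (1/1.32 − 1/1.73)/(4πk) = 0.1795/(4π·0.0395) = 0.3617 K/W
  R_conv,out = 1/(4πr²h) = 1/(4π·1.73²·21.4) = 0.001242 K/W
ΣR = 0.3630 K/W
ΔT = Q·ΣR = 576 × 0.3630 = 209.1 K
Heat flows inward, so T_out = T_in + ΔT = -182 + 209.1 = 27.1 °C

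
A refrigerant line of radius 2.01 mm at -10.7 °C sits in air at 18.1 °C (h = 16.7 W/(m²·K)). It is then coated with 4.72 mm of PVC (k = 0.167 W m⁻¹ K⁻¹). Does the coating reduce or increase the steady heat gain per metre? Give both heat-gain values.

Critical radius for a cylinder: r_cr = k/h = 0.0100 m = 1.00 cm.
Outer radius after coating: r₂ = 0.00201 + 0.00472 = 0.00673 m.
Since r₁ < r_cr and r₂ ≤ r_cr, the coating moves toward the maximum at r_cr — heat gain rises.
Bare: R = 1/(2πr₁h) = 4.741 m·K/W; Q = 28.8/4.741 = 6.07 W/m.
Coated: R = R_cond + R_conv = 2.568 m·K/W; Q = 28.8/2.568 = 11.2 W/m.

increases: 6.07 → 11.2 W/m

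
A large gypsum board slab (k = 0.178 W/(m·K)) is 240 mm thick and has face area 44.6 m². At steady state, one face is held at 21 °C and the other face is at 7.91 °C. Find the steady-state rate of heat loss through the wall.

Q = 433 W

Q = kA·ΔT/L = 0.178 × 44.6 × |21 °C − 7.91 °C| / 0.240 = 433 W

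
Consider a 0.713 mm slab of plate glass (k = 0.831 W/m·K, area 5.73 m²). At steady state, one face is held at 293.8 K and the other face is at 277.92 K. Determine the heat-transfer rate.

Q = kA·ΔT/L = 0.831 × 5.73 × |293.8 K − 277.92 K| / 7.13×10^-4 = 1.06×10^5 W

Q = 1.06×10^5 W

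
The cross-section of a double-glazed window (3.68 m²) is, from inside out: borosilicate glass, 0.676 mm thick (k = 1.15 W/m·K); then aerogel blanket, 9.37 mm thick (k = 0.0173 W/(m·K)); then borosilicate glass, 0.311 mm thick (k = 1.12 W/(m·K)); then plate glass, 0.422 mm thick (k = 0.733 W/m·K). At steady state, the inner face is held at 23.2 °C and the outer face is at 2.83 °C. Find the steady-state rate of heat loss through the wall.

Series thermal resistances, inner to outer:
  R_borosilicate glass = L/(kA) = 6.76×10^-4/(1.15·3.68) = 1.597×10^-4 K/W
  R_aerogel blanket = L/(kA) = 0.00937/(0.0173·3.68) = 0.1472 K/W
  R_borosilicate glass = L/(kA) = 3.11×10^-4/(1.12·3.68) = 7.546×10^-5 K/W
  R_plate glass = L/(kA) = 4.22×10^-4/(0.733·3.68) = 1.564×10^-4 K/W
ΣR = 1.597×10^-4 + 0.1472 + 7.546×10^-5 + 1.564×10^-4 = 0.1476 K/W
Q = ΔT/ΣR = (23.2 °C − 2.83 °C)/0.1476 = 138 W

Q = 138 W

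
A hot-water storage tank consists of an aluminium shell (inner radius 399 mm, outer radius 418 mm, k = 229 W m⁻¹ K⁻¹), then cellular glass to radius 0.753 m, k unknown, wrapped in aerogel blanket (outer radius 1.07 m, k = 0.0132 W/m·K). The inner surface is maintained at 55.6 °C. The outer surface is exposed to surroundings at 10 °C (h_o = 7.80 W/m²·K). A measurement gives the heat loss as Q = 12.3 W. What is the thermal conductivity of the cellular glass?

ΣR = ΔT/Q = |55.6 − 10|/12.3 = 3.707 K/W
Known resistances:
  R_aluminium = (1/0.399 − 1/0.418)/(4πk) = 0.1139/(4π·229) = 3.959×10^-5 K/W
  R_aerogel blanket = (1/0.753 − 1/1.07)/(4πk) = 0.3934/(4π·0.0132) = 2.372 K/W
  R_conv,out = 1/(4πr²h) = 1/(4π·1.07²·7.80) = 0.008911 K/W
R_cellular glass = ΣR − ΣR_known = 3.707 − 2.381 = 1.326 K/W
(1/r₁−1/r₂)/(4πk) = 1.326 ⇒ k = 1.064/(4π·1.326) = 0.0639 W/m·K

k = 0.0639 W/m·K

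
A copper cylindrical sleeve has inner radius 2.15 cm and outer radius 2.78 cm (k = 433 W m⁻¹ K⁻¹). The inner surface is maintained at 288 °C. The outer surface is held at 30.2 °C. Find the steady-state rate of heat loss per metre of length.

Q' = 2πk·ΔT/ln(r₂/r₁) = 2π × 433 × 257.8 / ln(0.0278/0.0215) = 2.73×10^6 W/m

Q' = 2.73×10^6 W/m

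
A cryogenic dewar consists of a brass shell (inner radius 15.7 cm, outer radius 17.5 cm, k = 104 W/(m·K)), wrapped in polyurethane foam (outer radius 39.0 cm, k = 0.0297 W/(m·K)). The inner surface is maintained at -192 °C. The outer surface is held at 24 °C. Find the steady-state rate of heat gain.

Treat each layer as a resistance in series:
  R_brass = (1/0.157 − 1/0.175)/(4πk) = 0.6551/(4π·104) = 5.013×10^-4 K/W
  R_polyurethane foam = (1/0.175 − 1/0.390)/(4πk) = 3.150/(4π·0.0297) = 8.441 K/W
ΣR = 5.013×10^-4 + 8.441 = 8.442 K/W
Q = ΔT/ΣR = (-192 °C − 24 °C)/8.442 = -25.6 W
(Negative Q ⇒ heat flows inward; heat gain = 25.6 W.)

Q = 25.6 W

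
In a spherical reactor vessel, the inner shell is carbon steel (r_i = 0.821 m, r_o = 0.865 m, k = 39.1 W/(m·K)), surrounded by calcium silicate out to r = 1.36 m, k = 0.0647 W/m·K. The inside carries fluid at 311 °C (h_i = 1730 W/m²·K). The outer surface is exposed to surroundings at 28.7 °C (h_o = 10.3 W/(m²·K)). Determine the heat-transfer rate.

Treat each layer as a resistance in series:
  R_conv,in = 1/(4πr²h) = 1/(4π·0.821²·1730) = 6.824×10^-5 K/W
  R_carbon steel = (1/0.821 − 1/0.865)/(4πk) = 0.06196/(4π·39.1) = 1.261×10^-4 K/W
  R_calcium silicate = (1/0.865 − 1/1.36)/(4πk) = 0.4208/(4π·0.0647) = 0.5175 K/W
  R_conv,out = 1/(4πr²h) = 1/(4π·1.36²·10.3) = 0.004177 K/W
ΣR = 6.824×10^-5 + 1.261×10^-4 + 0.5175 + 0.004177 = 0.5219 K/W
Q = ΔT/ΣR = (311 °C − 28.7 °C)/0.5219 = 541 W

Q = 541 W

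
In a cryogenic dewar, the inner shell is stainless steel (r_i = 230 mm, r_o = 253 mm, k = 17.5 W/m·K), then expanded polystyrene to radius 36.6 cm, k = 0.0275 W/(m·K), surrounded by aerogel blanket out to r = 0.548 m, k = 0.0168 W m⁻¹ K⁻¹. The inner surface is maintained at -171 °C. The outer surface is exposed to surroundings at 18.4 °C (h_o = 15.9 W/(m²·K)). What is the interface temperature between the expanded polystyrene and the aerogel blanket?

Treat each layer as a resistance in series:
  R_stainless steel = (1/0.230 − 1/0.253)/(4πk) = 0.3953/(4π·17.5) = 0.001797 K/W
  R_expanded polystyrene = (1/0.253 − 1/0.366)/(4πk) = 1.220/(4π·0.0275) = 3.531 K/W
  R_aerogel blanket = (1/0.366 − 1/0.548)/(4πk) = 0.9074/(4π·0.0168) = 4.298 K/W
  R_conv,out = 1/(4πr²h) = 1/(4π·0.548²·15.9) = 0.01667 K/W
ΣR = 0.001797 + 3.531 + 4.298 + 0.01667 = 7.847 K/W
Q = ΔT/ΣR = (-171 °C − 18.4 °C)/7.847 = -24.14 W
From the inner boundary to the expanded polystyrene/aerogel blanket interface, ΣR_partial = 3.533 K/W.
T_interface = T_in − Q·ΣR_partial = -171 °C − (-24.14)(3.533) = -85.7 °C

T = -85.7 °C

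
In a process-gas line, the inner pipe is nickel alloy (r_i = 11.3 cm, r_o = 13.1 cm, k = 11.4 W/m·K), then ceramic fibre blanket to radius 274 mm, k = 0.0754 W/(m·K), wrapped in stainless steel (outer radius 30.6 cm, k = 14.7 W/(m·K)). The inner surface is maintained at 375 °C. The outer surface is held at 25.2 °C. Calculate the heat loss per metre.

Resistance network (inner→outer):
  R'_nickel alloy = ln(0.131/0.113)/(2πk) = 0.1478/(2π·11.4) = 0.002064 m·K/W
  R'_ceramic fibre blanket = ln(0.274/0.131)/(2πk) = 0.7379/(2π·0.0754) = 1.558 m·K/W
  R'_stainless steel = ln(0.306/0.274)/(2πk) = 0.1105/(2π·14.7) = 0.001196 m·K/W
ΣR = 0.002064 + 1.558 + 0.001196 = 1.561 m·K/W
Q' = ΔT/ΣR = (375 °C − 25.2 °C)/1.561 = 224 W/m

Q' = 224 W/m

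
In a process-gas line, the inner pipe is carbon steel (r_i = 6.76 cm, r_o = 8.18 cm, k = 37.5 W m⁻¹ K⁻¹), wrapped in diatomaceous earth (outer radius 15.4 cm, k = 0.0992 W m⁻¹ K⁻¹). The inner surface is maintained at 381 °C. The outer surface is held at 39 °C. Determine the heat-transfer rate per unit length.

Q' = 337 W/m

Resistance network (inner→outer):
  R'_carbon steel = ln(0.0818/0.0676)/(2πk) = 0.1907/(2π·37.5) = 8.092×10^-4 m·K/W
  R'_diatomaceous earth = ln(0.154/0.0818)/(2πk) = 0.6327/(2π·0.0992) = 1.015 m·K/W
ΣR = 8.092×10^-4 + 1.015 = 1.016 m·K/W
Q' = ΔT/ΣR = (381 °C − 39 °C)/1.016 = 337 W/m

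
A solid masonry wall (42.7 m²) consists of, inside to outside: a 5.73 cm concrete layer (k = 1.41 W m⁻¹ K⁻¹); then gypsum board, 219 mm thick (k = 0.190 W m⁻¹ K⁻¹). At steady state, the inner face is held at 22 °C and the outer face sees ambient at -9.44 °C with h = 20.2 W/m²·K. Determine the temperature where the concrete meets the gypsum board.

T = 21.0 °C

Series thermal resistances, inner to outer:
  R_concrete = L/(kA) = 0.0573/(1.41·42.7) = 9.517×10^-4 K/W
  R_gypsum board = L/(kA) = 0.219/(0.190·42.7) = 0.02699 K/W
  R_conv,out = 1/(hA) = 1/(20.2·42.7) = 0.001159 K/W
ΣR = 9.517×10^-4 + 0.02699 + 0.001159 = 0.02910 K/W
Q = ΔT/ΣR = (22 °C − -9.44 °C)/0.02910 = 1080 W
From the inner boundary to the concrete/gypsum board interface, ΣR_partial = 9.517×10^-4 K/W.
T_interface = T_in − Q·ΣR_partial = 22 °C − (1080)(9.517×10^-4) = 21.0 °C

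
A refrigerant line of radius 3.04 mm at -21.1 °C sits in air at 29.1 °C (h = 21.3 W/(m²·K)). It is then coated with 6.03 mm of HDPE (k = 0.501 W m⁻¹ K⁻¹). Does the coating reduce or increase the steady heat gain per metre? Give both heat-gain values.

Critical radius for a cylinder: r_cr = k/h = 0.0235 m = 2.35 cm.
Outer radius after coating: r₂ = 0.00304 + 0.00603 = 0.00907 m.
Since r₁ < r_cr and r₂ ≤ r_cr, the coating moves toward the maximum at r_cr — heat gain rises.
Bare: R = 1/(2πr₁h) = 2.458 m·K/W; Q = 50.2/2.458 = 20.4 W/m.
Coated: R = R_cond + R_conv = 1.171 m·K/W; Q = 50.2/1.171 = 42.9 W/m.

increases: 20.4 → 42.9 W/m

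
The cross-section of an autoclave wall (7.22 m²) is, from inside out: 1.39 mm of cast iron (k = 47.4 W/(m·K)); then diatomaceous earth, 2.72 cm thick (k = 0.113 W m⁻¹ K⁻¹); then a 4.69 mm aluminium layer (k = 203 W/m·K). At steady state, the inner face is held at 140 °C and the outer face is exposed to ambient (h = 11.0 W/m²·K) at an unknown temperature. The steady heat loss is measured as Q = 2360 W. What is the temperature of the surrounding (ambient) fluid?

Series resistances:
  R_cast iron = L/(kA) = 0.00139/(47.4·7.22) = 4.062×10^-6 K/W
  R_diatomaceous earth = L/(kA) = 0.0272/(0.113·7.22) = 0.03334 K/W
  R_aluminium = L/(kA) = 0.00469/(203·7.22) = 3.200×10^-6 K/W
  R_conv,out = 1/(hA) = 1/(11.0·7.22) = 0.01259 K/W
ΣR = 0.04594 K/W
ΔT = Q·ΣR = 2360 × 0.04594 = 108.4 K
Heat flows outward, so T_out = T_in − ΔT = 140 − 108.4 = 31.6 °C

T_out = 31.6 °C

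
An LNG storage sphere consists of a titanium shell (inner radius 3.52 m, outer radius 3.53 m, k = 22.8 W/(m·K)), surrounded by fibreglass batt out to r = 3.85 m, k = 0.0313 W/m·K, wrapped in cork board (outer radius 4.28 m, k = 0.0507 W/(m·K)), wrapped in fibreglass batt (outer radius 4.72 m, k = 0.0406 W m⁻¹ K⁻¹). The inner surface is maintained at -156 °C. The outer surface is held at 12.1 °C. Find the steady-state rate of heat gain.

Series thermal resistances, inner to outer:
  R_titanium = (1/3.52 − 1/3.53)/(4πk) = 8.048×10^-4/(4π·22.8) = 2.809×10^-6 K/W
  R_fibreglass batt = (1/3.53 − 1/3.85)/(4πk) = 0.02355/(4π·0.0313) = 0.05986 K/W
  R_cork board = (1/3.85 − 1/4.28)/(4πk) = 0.02610/(4π·0.0507) = 0.04096 K/W
  R_fibreglass batt = (1/4.28 − 1/4.72)/(4πk) = 0.02178/(4π·0.0406) = 0.04269 K/W
ΣR = 2.809×10^-6 + 0.05986 + 0.04096 + 0.04269 = 0.1435 K/W
Q = ΔT/ΣR = (-156 °C − 12.1 °C)/0.1435 = -1170 W
(Negative Q ⇒ heat flows inward; heat gain = 1170 W.)

Q = 1170 W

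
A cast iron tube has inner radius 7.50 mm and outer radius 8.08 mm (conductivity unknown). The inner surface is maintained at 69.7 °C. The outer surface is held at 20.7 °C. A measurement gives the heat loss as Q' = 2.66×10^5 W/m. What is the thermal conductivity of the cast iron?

k = 64.4 W/m·K

ΣR = ΔT/Q' = |69.7 − 20.7|/2.66×10^5 = 1.842×10^-4 m·K/W
ln(r₂/r₁)/(2πk) = 1.842×10^-4 ⇒ k = 0.07449/(2π·1.842×10^-4) = 64.4 W/m·K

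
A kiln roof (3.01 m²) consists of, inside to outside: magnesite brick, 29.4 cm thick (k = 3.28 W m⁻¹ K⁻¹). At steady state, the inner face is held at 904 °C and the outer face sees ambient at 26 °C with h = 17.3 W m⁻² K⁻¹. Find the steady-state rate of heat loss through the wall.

Q = 17.9 kW

Treat each layer as a resistance in series:
  R_magnesite brick = L/(kA) = 0.294/(3.28·3.01) = 0.02978 K/W
  R_conv,out = 1/(hA) = 1/(17.3·3.01) = 0.01920 K/W
ΣR = 0.02978 + 0.01920 = 0.04898 K/W
Q = ΔT/ΣR = (904 °C − 26 °C)/0.04898 = 17900 W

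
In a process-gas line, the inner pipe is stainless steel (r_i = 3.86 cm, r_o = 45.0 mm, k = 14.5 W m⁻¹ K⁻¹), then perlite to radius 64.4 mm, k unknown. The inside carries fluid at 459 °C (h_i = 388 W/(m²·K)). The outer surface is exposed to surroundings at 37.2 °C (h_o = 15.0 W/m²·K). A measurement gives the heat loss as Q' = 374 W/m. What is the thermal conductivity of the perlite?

k = 0.0600 W/m·K

ΣR = ΔT/Q' = |459 − 37.2|/374 = 1.128 m·K/W
Known resistances:
  R'_conv,in = 1/(2πr h) = 1/(2π·0.0386·388) = 0.01063 m·K/W
  R'_stainless steel = ln(0.0450/0.0386)/(2πk) = 0.1534/(2π·14.5) = 0.001684 m·K/W
  R'_conv,out = 1/(2πr h) = 1/(2π·0.0644·15.0) = 0.1648 m·K/W
R_perlite = ΣR − ΣR_known = 1.128 − 0.1771 = 0.9509 m·K/W
ln(r₂/r₁)/(2πk) = 0.9509 ⇒ k = 0.3585/(2π·0.9509) = 0.0600 W/m·K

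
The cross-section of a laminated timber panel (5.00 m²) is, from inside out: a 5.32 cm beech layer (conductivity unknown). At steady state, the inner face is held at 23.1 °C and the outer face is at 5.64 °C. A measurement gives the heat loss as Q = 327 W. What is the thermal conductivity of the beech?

k = 0.199 W/m·K

ΣR = ΔT/Q = |23.1 − 5.64|/327 = 0.05339 K/W
L/(kA) = 0.05339 ⇒ k = 0.0532/(0.05339·5.00) = 0.199 W/m·K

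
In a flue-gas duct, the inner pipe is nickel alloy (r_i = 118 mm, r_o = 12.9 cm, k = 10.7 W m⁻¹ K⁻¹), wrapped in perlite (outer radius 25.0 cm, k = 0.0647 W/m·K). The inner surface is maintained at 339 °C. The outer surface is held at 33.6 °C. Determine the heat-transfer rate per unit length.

Treat each layer as a resistance in series:
  R'_nickel alloy = ln(0.129/0.118)/(2πk) = 0.08913/(2π·10.7) = 0.001326 m·K/W
  R'_perlite = ln(0.250/0.129)/(2πk) = 0.6616/(2π·0.0647) = 1.628 m·K/W
ΣR = 0.001326 + 1.628 = 1.629 m·K/W
Q' = ΔT/ΣR = (339 °C − 33.6 °C)/1.629 = 187 W/m

Q' = 187 W/m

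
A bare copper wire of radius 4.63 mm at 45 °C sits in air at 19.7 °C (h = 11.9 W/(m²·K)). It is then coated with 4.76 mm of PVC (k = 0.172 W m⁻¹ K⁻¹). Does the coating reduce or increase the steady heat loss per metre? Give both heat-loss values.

increases: 8.76 → 12.2 W/m

Critical radius for a cylinder: r_cr = k/h = 0.0145 m = 1.45 cm.
Outer radius after coating: r₂ = 0.00463 + 0.00476 = 0.00939 m.
Since r₁ < r_cr and r₂ ≤ r_cr, the coating moves toward the maximum at r_cr — heat loss rises.
Bare: R = 1/(2πr₁h) = 2.889 m·K/W; Q = 25.3/2.889 = 8.76 W/m.
Coated: R = R_cond + R_conv = 2.079 m·K/W; Q = 25.3/2.079 = 12.2 W/m.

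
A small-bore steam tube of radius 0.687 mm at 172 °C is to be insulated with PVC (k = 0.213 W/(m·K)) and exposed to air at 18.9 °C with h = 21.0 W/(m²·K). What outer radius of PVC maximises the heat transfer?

For a cylinder, r_cr = k_ins/h = 0.213/21.0 = 0.0101 m = 1.01 cm

r_cr = 1.01 cm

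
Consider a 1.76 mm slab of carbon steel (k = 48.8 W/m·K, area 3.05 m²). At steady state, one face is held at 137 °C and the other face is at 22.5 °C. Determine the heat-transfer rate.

Q = kA·ΔT/L = 48.8 × 3.05 × |137 °C − 22.5 °C| / 0.00176 = 9.68×10^6 W

Q = 9680 kW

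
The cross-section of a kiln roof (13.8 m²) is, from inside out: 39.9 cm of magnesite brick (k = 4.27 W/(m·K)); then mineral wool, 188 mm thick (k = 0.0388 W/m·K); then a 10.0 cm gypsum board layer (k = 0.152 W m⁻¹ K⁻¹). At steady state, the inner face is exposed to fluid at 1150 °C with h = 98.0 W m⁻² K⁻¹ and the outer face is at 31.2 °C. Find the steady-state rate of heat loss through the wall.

Series thermal resistances, inner to outer:
  R_conv,in = 1/(hA) = 1/(98.0·13.8) = 7.394×10^-4 K/W
  R_magnesite brick = L/(kA) = 0.399/(4.27·13.8) = 0.006771 K/W
  R_mineral wool = L/(kA) = 0.188/(0.0388·13.8) = 0.3511 K/W
  R_gypsum board = L/(kA) = 0.100/(0.152·13.8) = 0.04767 K/W
ΣR = 7.394×10^-4 + 0.006771 + 0.3511 + 0.04767 = 0.4063 K/W
Q = ΔT/ΣR = (1150 °C − 31.2 °C)/0.4063 = 2750 W

Q = 2750 W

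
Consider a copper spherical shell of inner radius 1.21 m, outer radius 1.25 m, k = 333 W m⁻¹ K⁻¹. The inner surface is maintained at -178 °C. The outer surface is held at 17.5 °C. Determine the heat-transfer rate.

Q = 4πk·ΔT/(1/r₁ − 1/r₂) = 4π × 333 × 195.5 / (1/1.21 − 1/1.25) = 3.09×10^7 W

Q = 30900 kW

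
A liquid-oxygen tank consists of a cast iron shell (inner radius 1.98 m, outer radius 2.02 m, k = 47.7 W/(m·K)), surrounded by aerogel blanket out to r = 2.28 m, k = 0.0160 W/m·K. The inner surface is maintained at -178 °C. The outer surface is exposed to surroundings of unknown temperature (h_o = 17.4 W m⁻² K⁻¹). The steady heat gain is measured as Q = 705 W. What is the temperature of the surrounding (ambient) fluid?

Series resistances:
  R_cast iron = (1/1.98 − 1/2.02)/(4πk) = 0.01000/(4π·47.7) = 1.668×10^-5 K/W
  R_aerogel blanket = (1/2.02 − 1/2.28)/(4πk) = 0.05645/(4π·0.0160) = 0.2808 K/W
  R_conv,out = 1/(4πr²h) = 1/(4π·2.28²·17.4) = 8.798×10^-4 K/W
ΣR = 0.2817 K/W
ΔT = Q·ΣR = 705 × 0.2817 = 198.6 K
Heat flows inward, so T_out = T_in + ΔT = -178 + 198.6 = 20.6 °C

T_out = 20.6 °C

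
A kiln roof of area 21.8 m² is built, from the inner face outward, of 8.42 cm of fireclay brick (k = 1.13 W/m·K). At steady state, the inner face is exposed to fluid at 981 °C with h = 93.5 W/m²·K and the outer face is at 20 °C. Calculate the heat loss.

Q = 2.46×10^5 W

Resistance network (inner→outer):
  R_conv,in = 1/(hA) = 1/(93.5·21.8) = 4.906×10^-4 K/W
  R_fireclay brick = L/(kA) = 0.0842/(1.13·21.8) = 0.003418 K/W
ΣR = 4.906×10^-4 + 0.003418 = 0.003909 K/W
Q = ΔT/ΣR = (981 °C − 20 °C)/0.003909 = 2.46×10^5 W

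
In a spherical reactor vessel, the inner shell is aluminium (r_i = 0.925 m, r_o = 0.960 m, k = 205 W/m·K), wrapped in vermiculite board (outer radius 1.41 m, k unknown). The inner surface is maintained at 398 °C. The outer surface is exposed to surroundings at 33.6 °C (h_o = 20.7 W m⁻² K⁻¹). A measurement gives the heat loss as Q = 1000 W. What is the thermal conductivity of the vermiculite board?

ΣR = ΔT/Q = |398 − 33.6|/1000 = 0.3644 K/W
Known resistances:
  R_aluminium = (1/0.925 − 1/0.960)/(4πk) = 0.03941/(4π·205) = 1.530×10^-5 K/W
  R_conv,out = 1/(4πr²h) = 1/(4π·1.41²·20.7) = 0.001934 K/W
R_vermiculite board = ΣR − ΣR_known = 0.3644 − 0.001949 = 0.3625 K/W
(1/r₁−1/r₂)/(4πk) = 0.3625 ⇒ k = 0.3324/(4π·0.3625) = 0.0730 W/m·K

k = 0.0730 W/m·K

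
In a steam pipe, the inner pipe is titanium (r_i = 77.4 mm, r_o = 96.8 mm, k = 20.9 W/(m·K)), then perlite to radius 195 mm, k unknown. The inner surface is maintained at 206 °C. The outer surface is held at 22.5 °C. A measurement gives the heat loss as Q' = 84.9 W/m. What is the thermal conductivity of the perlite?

k = 0.0516 W/m·K

ΣR = ΔT/Q' = |206 − 22.5|/84.9 = 2.161 m·K/W
Known resistances:
  R'_titanium = ln(0.0968/0.0774)/(2πk) = 0.2237/(2π·20.9) = 0.001703 m·K/W
R_perlite = ΣR − ΣR_known = 2.161 − 0.001703 = 2.159 m·K/W
ln(r₂/r₁)/(2πk) = 2.159 ⇒ k = 0.7004/(2π·2.159) = 0.0516 W/m·K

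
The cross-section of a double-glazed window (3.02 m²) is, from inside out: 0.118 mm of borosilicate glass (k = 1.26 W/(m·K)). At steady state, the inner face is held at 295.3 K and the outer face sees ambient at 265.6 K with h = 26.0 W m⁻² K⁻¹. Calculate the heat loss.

Q = 2.33 kW

Series thermal resistances, inner to outer:
  R_borosilicate glass = L/(kA) = 1.18×10^-4/(1.26·3.02) = 3.101×10^-5 K/W
  R_conv,out = 1/(hA) = 1/(26.0·3.02) = 0.01274 K/W
ΣR = 3.101×10^-5 + 0.01274 = 0.01277 K/W
Q = ΔT/ΣR = (295.3 K − 265.6 K)/0.01277 = 2330 W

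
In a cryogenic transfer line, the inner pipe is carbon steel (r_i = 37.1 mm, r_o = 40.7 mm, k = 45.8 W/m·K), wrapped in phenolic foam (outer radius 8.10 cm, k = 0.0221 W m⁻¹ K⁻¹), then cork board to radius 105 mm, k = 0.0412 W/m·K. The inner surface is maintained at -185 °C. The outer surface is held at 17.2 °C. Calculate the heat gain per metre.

Q' = 33.9 W/m

Resistance network (inner→outer):
  R'_carbon steel = ln(0.0407/0.0371)/(2πk) = 0.09261/(2π·45.8) = 3.218×10^-4 m·K/W
  R'_phenolic foam = ln(0.0810/0.0407)/(2πk) = 0.6882/(2π·0.0221) = 4.956 m·K/W
  R'_cork board = ln(0.105/0.0810)/(2πk) = 0.2595/(2π·0.0412) = 1.002 m·K/W
ΣR = 3.218×10^-4 + 4.956 + 1.002 = 5.958 m·K/W
Q' = ΔT/ΣR = (-185 °C − 17.2 °C)/5.958 = -33.9 W/m
(Negative Q' ⇒ heat flows inward; heat gain = 33.9 W/m.)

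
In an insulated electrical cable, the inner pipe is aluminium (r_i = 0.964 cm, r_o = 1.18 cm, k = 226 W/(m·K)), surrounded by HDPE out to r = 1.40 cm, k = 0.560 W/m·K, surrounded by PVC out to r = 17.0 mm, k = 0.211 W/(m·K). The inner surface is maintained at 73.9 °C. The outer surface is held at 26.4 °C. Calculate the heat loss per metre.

Q' = 243 W/m

Resistance network (inner→outer):
  R'_aluminium = ln(0.0118/0.00964)/(2πk) = 0.2022/(2π·226) = 1.424×10^-4 m·K/W
  R'_HDPE = ln(0.0140/0.0118)/(2πk) = 0.1710/(2π·0.560) = 0.04859 m·K/W
  R'_PVC = ln(0.0170/0.0140)/(2πk) = 0.1942/(2π·0.211) = 0.1464 m·K/W
ΣR = 1.424×10^-4 + 0.04859 + 0.1464 = 0.1951 m·K/W
Q' = ΔT/ΣR = (73.9 °C − 26.4 °C)/0.1951 = 243 W/m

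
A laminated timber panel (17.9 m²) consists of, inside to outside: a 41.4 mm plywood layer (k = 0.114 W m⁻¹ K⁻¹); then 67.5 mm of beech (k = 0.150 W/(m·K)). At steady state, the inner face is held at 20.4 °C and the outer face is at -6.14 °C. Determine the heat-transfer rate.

Q = 584 W

Treat each layer as a resistance in series:
  R_plywood = L/(kA) = 0.0414/(0.114·17.9) = 0.02029 K/W
  R_beech = L/(kA) = 0.0675/(0.150·17.9) = 0.02514 K/W
ΣR = 0.02029 + 0.02514 = 0.04543 K/W
Q = ΔT/ΣR = (20.4 °C − -6.14 °C)/0.04543 = 584 W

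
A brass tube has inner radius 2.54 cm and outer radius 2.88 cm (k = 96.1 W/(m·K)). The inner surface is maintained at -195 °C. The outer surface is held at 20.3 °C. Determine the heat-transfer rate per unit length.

Q' = 1030 kW/m

Q' = 2πk·ΔT/ln(r₂/r₁) = 2π × 96.1 × 215.3 / ln(0.0288/0.0254) = 1.03×10^6 W/m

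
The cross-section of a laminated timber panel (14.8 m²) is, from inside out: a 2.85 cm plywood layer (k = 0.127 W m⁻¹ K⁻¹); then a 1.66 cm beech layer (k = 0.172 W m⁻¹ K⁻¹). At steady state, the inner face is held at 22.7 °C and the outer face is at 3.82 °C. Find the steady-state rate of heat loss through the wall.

Treat each layer as a resistance in series:
  R_plywood = L/(kA) = 0.0285/(0.127·14.8) = 0.01516 K/W
  R_beech = L/(kA) = 0.0166/(0.172·14.8) = 0.006521 K/W
ΣR = 0.01516 + 0.006521 = 0.02168 K/W
Q = ΔT/ΣR = (22.7 °C − 3.82 °C)/0.02168 = 871 W

Q = 871 W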